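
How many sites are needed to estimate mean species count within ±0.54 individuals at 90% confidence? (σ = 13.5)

n = (z*σ/E)² = (1.645×13.5/0.54)² = 1691.3 → n = 1692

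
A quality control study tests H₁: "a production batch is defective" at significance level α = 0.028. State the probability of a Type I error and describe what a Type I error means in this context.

P(Type I error) = α = 0.028. A Type I error is rejecting H₀ when H₀ is actually true (false positive) — here, concluding that a production batch is defective when in fact this is not the case. Consequence: scrapping a good batch — wasted material and cost for no reason.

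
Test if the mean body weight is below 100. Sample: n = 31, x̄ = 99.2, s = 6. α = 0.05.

t = (99.2 - 100)/(6/√31) = -0.742, df = 30. Critical t = -1.697. Fail to reject H₀.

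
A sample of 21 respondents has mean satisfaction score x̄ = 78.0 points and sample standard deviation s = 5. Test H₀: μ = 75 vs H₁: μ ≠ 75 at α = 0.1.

t = (x̄ - μ₀)/(s/√n) = (78.0 - 75)/(5/√21) = 2.75. df = 20, critical t = ±1.725. Reject H₀.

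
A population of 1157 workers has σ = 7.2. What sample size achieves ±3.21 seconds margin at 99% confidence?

Without FPC: n₀ = (2.576×7.2/3.21)² = 33.385. With FPC: n = n₀N/(n₀+N-1) = 32.5 → n = 33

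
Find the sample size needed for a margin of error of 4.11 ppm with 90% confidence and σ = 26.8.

n = (z*σ/E)² = (1.645×26.8/4.11)² = 115.1 → n = 116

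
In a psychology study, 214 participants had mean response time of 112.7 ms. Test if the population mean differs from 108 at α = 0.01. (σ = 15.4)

z = (x̄ - μ₀)/(σ/√n) = (112.7 - 108)/(15.4/√214) = 4.465. Critical value: ±2.576. Since |4.465| > 2.576, Reject H₀.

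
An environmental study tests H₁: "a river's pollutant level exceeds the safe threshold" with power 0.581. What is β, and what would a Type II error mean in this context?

β = 1 - power = 1 - 0.581 = 0.419. A Type II error is failing to reject H₀ when H₀ is false (false negative) — here, failing to conclude that a river's pollutant level exceeds the safe threshold when in fact it is true. Consequence: allowing unsafe pollution to continue.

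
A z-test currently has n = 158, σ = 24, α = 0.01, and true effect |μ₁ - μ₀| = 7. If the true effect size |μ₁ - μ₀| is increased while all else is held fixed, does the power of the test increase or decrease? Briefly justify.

Power increases: a larger true effect increases the non-centrality λ = |μ₁ - μ₀|/(σ/√n).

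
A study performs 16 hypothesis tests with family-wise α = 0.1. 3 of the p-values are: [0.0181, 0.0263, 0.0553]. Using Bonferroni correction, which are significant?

Bonferroni α = 0.1/16 = 0.00625. None of the given p-values are significant.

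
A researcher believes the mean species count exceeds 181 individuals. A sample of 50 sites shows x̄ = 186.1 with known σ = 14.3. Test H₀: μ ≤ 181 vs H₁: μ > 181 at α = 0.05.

z = 2.522. Critical value: 1.645. Reject H₀.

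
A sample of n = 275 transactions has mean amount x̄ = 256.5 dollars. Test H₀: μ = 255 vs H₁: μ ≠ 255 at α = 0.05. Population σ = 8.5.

z = (x̄ - μ₀)/(σ/√n) = (256.5 - 255)/(8.5/√275) = 2.926. Critical value: ±1.96. Since |2.926| > 1.96, Reject H₀.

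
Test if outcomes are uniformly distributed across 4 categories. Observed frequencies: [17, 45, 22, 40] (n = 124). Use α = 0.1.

Expected = 31 each. χ² = Σ(O-E)²/E = 17.871. df = 3, critical value = 6.251. Reject H₀.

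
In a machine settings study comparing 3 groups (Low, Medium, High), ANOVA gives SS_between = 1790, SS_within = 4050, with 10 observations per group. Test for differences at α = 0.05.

df_between = 2, df_within = 27. F = MS_between/MS_within = 895.0/150.0 = 5.967. F_crit ≈ 3.354. Reject H₀. At least one mean differs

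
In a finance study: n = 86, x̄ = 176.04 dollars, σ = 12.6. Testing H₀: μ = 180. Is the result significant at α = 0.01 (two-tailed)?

z = (176.04 - 180)/(12.6/√86) = -2.915. Since |z| > 2.576, significant at α = 0.01.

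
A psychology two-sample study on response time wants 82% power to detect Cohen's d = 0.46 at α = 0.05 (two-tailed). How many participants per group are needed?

z_{α/2} = 1.96, z_β = Φ⁻¹(0.82) = 0.915. For small effect (d = 0.46): n per group = 2(z_{α/2} + z_β)²/d² = 2(1.96 + 0.915)²/0.46² = 78.1 → 79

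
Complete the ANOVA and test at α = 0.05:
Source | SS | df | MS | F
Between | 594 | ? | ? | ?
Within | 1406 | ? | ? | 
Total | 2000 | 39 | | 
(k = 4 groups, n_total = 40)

df_between = 3, df_within = 36. MS_between = 198.0, MS_within = 39.06. F = 5.07, F_crit ≈ 2.866. Reject H₀.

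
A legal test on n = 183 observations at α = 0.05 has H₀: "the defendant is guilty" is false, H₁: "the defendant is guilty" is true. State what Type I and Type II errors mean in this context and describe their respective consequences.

Type I (false positive): concluding that the defendant is guilty when it is not — convicting an innocent person. Type II (false negative): failing to conclude that the defendant is guilty when it is — acquitting a guilty person. Which is costlier depends on domain priorities and is a judgement call rather than a statistical fact.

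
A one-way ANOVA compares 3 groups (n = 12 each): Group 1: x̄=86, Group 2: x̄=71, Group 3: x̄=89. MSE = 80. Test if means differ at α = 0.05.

Grand mean = 82.0. SS_between = 2232.0, MS_between = 1116.0. F = 13.95, F_crit ≈ 3.285. Reject H₀.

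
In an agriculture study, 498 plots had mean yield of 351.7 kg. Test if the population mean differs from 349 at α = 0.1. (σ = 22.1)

z = (x̄ - μ₀)/(σ/√n) = (351.7 - 349)/(22.1/√498) = 2.726. Critical value: ±1.645. Since |2.726| > 1.645, Reject H₀.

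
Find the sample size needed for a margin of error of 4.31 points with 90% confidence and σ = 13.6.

n = (z*σ/E)² = (1.645×13.6/4.31)² = 26.9 → n = 27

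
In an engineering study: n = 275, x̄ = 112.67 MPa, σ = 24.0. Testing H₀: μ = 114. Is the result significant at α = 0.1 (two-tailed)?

z = (112.67 - 114)/(24.0/√275) = -0.919. Since |z| ≤ 1.645, not significant at α = 0.1.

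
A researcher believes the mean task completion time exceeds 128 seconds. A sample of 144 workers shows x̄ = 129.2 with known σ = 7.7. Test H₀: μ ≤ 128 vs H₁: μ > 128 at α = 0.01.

z = 1.87. Critical value: 2.33. Fail to reject H₀.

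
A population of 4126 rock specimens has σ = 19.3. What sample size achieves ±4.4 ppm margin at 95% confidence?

Without FPC: n₀ = (1.96×19.3/4.4)² = 73.913. With FPC: n = n₀N/(n₀+N-1) = 72.6 → n = 73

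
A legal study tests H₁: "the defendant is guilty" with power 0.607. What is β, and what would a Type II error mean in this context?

β = 1 - power = 1 - 0.607 = 0.393. A Type II error is failing to reject H₀ when H₀ is false (false negative) — here, failing to conclude that the defendant is guilty when in fact it is true. Consequence: acquitting a guilty person.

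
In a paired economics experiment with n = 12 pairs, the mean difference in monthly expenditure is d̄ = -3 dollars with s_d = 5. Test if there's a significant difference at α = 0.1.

t = d̄/(s_d/√n) = -3/(5/√12) = -2.078. df = 11, critical t = ±1.796. Reject H₀.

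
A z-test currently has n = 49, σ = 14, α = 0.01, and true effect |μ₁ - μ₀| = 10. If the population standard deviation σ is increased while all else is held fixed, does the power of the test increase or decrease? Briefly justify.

Power decreases: a larger σ inflates the standard error σ/√n, pulling the sampling distribution under H₁ back toward the critical value.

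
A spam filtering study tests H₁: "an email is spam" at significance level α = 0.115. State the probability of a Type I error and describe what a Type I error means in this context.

P(Type I error) = α = 0.115. A Type I error is rejecting H₀ when H₀ is actually true (false positive) — here, concluding that an email is spam when in fact this is not the case. Consequence: a legitimate email is sent to the spam folder and the user misses it.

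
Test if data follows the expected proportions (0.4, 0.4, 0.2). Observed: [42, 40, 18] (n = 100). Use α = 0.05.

Expected: [40.0, 40.0, 20.0]. χ² = 0.3. df = 2, critical = 5.991. Fail to reject H₀.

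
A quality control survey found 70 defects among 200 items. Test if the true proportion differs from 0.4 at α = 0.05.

p̂ = 0.35, p₀ = 0.4. z = (p̂ - p₀)/√(p₀(1-p₀)/n) = -1.443. Critical: ±1.96. Fail to reject H₀.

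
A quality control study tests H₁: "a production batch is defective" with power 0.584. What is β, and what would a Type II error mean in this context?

β = 1 - power = 1 - 0.584 = 0.416. A Type II error is failing to reject H₀ when H₀ is false (false negative) — here, failing to conclude that a production batch is defective when in fact it is true. Consequence: shipping a defective batch — faulty products reach customers.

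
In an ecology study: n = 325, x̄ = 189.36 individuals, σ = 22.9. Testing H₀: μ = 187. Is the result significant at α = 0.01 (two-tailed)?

z = (189.36 - 187)/(22.9/√325) = 1.858. Since |z| ≤ 2.576, not significant at α = 0.01.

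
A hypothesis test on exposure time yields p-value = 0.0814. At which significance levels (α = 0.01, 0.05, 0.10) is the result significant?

p = 0.0814. Significant at: α = 0.1.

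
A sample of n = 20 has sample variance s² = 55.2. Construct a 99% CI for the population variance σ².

df = 19. χ²_{0.005} = 38.582, χ²_{0.995} = 6.844. CI for σ² = ((n-1)s²/χ²_{α/2}, (n-1)s²/χ²_{1-α/2}) = (19·55.2/38.582, 19·55.2/6.844) = (27.18, 153.24)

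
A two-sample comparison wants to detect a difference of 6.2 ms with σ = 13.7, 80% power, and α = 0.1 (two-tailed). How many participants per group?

n per group = 2(z_α/2 + z_β)²σ²/d² = 2×(1.645 + 0.84)²×13.7²/6.2² = 60.3 → n = 61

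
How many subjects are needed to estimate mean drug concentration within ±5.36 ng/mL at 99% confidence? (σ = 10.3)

n = (z*σ/E)² = (2.576×10.3/5.36)² = 24.5 → n = 25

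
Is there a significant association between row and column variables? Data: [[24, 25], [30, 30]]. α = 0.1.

χ² = 0.011. df = 1, critical = 2.706. Fail to reject H₀. No evidence of dependence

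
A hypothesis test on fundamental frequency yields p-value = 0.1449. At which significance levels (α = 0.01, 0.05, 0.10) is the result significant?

p = 0.1449. Not significant at any of the given levels.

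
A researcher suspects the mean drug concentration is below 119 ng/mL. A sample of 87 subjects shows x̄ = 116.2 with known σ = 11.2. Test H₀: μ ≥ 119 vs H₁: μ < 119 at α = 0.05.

z = -2.332. Critical value: -1.645. Reject H₀.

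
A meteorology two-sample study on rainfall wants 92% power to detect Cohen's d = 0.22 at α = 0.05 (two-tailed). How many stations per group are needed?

z_{α/2} = 1.96, z_β = Φ⁻¹(0.92) = 1.405. For small effect (d = 0.22): n per group = 2(z_{α/2} + z_β)²/d² = 2(1.96 + 1.405)²/0.22² = 467.9 → 468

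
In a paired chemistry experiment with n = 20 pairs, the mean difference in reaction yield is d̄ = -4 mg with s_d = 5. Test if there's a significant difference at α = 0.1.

t = d̄/(s_d/√n) = -4/(5/√20) = -3.578. df = 19, critical t = ±1.729. Reject H₀.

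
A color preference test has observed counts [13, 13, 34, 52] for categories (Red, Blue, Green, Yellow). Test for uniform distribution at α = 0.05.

Expected = 28 each. χ² = Σ(O-E)²/E = 37.929. df = 3, critical value = 7.815. Reject H₀.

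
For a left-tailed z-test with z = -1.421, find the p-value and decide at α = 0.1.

p = P(Z < -1.421) = Φ(-1.421) ≈ 0.0777. Since p < 0.1, reject H₀ (significant) at α = 0.1.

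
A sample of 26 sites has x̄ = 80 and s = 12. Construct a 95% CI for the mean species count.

CI = x̄ ± t*(s/√n) = 80 ± 2.06(12/√26) = (75.15, 84.85)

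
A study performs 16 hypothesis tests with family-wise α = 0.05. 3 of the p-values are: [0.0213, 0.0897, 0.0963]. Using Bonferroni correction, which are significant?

Bonferroni α = 0.05/16 = 0.00313. None of the given p-values are significant.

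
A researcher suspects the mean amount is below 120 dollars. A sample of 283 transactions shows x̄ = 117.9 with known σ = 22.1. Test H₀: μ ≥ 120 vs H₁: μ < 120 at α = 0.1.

z = -1.599. Critical value: -1.28. Reject H₀.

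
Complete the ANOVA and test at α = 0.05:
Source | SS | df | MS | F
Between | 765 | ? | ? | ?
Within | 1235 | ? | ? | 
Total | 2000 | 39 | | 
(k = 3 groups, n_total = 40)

df_between = 2, df_within = 37. MS_between = 382.5, MS_within = 33.38. F = 11.46, F_crit ≈ 3.252. Reject H₀.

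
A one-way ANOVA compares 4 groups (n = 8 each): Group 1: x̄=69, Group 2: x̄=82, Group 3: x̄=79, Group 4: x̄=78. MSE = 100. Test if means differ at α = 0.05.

Grand mean = 77.0. SS_between = 752.0, MS_between = 250.67. F = 2.507, F_crit ≈ 2.947. Fail to reject H₀.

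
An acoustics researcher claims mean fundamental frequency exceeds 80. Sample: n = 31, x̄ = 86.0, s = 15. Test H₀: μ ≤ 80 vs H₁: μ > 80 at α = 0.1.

t = (86.0 - 80)/(15/√31) = 2.227, df = 30. Critical t = 1.31. Reject H₀.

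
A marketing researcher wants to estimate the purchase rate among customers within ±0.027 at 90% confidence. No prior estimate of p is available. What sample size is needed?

Conservative approach: use p = 0.5 (maximizes p(1-p) = 0.25). n = z²(0.25)/E² = 1.645²×0.25/0.027² = 928.0 → n = 928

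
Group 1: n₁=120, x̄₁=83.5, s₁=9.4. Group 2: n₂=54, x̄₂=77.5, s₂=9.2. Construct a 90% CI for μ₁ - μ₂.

Difference = 6.0. SE = √(9.4²/120 + 9.2²/54) = 1.518. CI = (3.5, 8.5)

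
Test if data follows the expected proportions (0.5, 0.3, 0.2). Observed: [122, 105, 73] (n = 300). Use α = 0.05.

Expected: [150.0, 90.0, 60.0]. χ² = 10.543. df = 2, critical = 5.991. Reject H₀.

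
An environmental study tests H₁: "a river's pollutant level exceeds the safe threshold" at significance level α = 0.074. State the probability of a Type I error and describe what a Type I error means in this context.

P(Type I error) = α = 0.074. A Type I error is rejecting H₀ when H₀ is actually true (false positive) — here, concluding that a river's pollutant level exceeds the safe threshold when in fact this is not the case. Consequence: shutting down a compliant factory unnecessarily.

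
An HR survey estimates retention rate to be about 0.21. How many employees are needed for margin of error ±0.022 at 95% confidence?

n = z²p(1-p)/E² = 1.96²×0.21×0.79/0.022² = 1316.8 → n = 1317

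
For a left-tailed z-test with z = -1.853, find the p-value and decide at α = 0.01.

p = P(Z < -1.853) = Φ(-1.853) ≈ 0.0319. Since p ≥ 0.01, fail to reject H₀ (not significant) at α = 0.01.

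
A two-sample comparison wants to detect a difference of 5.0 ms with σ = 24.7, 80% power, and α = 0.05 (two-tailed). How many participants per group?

n per group = 2(z_α/2 + z_β)²σ²/d² = 2×(1.96 + 0.84)²×24.7²/5.0² = 382.6 → n = 383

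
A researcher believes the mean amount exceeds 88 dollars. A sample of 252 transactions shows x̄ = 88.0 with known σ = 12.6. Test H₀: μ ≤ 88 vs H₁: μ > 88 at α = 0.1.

z = 0.0. Critical value: 1.28. Fail to reject H₀.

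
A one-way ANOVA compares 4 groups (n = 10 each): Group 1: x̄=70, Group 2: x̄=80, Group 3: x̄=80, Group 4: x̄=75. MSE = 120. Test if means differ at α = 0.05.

Grand mean = 76.25. SS_between = 687.5, MS_between = 229.17. F = 1.91, F_crit ≈ 2.866. Fail to reject H₀.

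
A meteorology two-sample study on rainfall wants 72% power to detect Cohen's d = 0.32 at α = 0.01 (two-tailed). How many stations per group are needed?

z_{α/2} = 2.576, z_β = Φ⁻¹(0.72) = 0.583. For small effect (d = 0.32): n per group = 2(z_{α/2} + z_β)²/d² = 2(2.576 + 0.583)²/0.32² = 194.9 → 195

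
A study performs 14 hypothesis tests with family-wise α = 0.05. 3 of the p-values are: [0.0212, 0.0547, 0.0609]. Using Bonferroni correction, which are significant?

Bonferroni α = 0.05/14 = 0.00357. None of the given p-values are significant.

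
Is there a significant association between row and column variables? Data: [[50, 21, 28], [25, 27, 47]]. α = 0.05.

χ² = 13.897. df = 2, critical = 5.991. Reject H₀. Variables are dependent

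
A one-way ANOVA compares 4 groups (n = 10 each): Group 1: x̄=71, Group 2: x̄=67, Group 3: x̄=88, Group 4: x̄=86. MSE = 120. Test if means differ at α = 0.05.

Grand mean = 78.0. SS_between = 3340.0, MS_between = 1113.33. F = 9.278, F_crit ≈ 2.866. Reject H₀.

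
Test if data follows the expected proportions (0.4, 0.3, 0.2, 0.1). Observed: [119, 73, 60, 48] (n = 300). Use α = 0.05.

Expected: [120.0, 90.0, 60.0, 30.0]. χ² = 14.019. df = 3, critical = 7.815. Reject H₀.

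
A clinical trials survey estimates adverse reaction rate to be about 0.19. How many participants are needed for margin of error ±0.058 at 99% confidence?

n = z²p(1-p)/E² = 2.576²×0.19×0.81/0.058² = 303.6 → n = 304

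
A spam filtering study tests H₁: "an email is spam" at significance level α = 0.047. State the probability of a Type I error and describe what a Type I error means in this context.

P(Type I error) = α = 0.047. A Type I error is rejecting H₀ when H₀ is actually true (false positive) — here, concluding that an email is spam when in fact this is not the case. Consequence: a legitimate email is sent to the spam folder and the user misses it.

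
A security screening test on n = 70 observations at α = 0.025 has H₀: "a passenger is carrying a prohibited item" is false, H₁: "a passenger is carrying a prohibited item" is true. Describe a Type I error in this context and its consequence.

Type I error: rejecting H₀ when it is true — concluding that a passenger is carrying a prohibited item when in fact it is not. Consequence: detaining an innocent passenger — delay and inconvenience.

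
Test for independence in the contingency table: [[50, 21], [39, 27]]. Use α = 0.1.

χ² = 1.93. df = 1, critical = 2.706. Fail to reject H₀. No evidence of dependence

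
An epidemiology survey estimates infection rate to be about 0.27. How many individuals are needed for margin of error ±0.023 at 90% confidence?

n = z²p(1-p)/E² = 1.645²×0.27×0.73/0.023² = 1008.2 → n = 1009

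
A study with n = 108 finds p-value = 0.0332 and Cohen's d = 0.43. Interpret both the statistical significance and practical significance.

Statistically significant (p = 0.0332 < 0.05). Cohen's d = 0.43 indicates a small effect size. Both statistical and practical significance should be considered.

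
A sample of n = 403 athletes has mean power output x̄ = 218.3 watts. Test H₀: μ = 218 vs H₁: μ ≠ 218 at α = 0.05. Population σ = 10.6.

z = (x̄ - μ₀)/(σ/√n) = (218.3 - 218)/(10.6/√403) = 0.568. Critical value: ±1.96. Since |0.568| ≤ 1.96, Fail to reject H₀.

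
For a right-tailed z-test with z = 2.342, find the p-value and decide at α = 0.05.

p = P(Z > 2.342) = 1 - Φ(2.342) ≈ 0.0096. Since p < 0.05, reject H₀ (significant) at α = 0.05.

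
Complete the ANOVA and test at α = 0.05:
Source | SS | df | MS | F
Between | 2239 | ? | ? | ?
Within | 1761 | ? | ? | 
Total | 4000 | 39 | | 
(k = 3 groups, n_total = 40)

df_between = 2, df_within = 37. MS_between = 1119.5, MS_within = 47.59. F = 23.522, F_crit ≈ 3.252. Reject H₀.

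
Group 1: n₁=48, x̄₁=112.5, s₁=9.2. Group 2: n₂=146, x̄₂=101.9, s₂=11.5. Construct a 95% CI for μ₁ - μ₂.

Difference = 10.6. SE = √(9.2²/48 + 11.5²/146) = 1.634. CI = (7.4, 13.8)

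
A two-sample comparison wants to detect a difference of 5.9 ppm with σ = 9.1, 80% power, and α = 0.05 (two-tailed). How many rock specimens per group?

n per group = 2(z_α/2 + z_β)²σ²/d² = 2×(1.96 + 0.84)²×9.1²/5.9² = 37.3 → n = 38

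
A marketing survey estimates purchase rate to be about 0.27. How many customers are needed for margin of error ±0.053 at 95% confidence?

n = z²p(1-p)/E² = 1.96²×0.27×0.73/0.053² = 269.6 → n = 270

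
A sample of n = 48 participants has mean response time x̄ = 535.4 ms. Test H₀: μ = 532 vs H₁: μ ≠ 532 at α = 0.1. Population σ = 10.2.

z = (x̄ - μ₀)/(σ/√n) = (535.4 - 532)/(10.2/√48) = 2.309. Critical value: ±1.645. Since |2.309| > 1.645, Reject H₀.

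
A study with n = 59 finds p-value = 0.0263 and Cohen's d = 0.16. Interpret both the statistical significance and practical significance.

Statistically significant (p = 0.0263 < 0.05). Cohen's d = 0.16 indicates a very small effect size. Both statistical and practical significance should be considered.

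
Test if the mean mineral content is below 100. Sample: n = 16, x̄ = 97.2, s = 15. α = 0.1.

t = (97.2 - 100)/(15/√16) = -0.747, df = 15. Critical t = -1.341. Fail to reject H₀.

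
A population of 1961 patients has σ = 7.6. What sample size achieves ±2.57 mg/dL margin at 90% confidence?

Without FPC: n₀ = (1.645×7.6/2.57)² = 23.664. With FPC: n = n₀N/(n₀+N-1) = 23.4 → n = 24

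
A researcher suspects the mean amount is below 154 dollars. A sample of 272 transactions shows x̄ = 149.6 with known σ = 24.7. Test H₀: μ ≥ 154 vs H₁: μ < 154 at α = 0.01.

z = -2.938. Critical value: -2.33. Reject H₀.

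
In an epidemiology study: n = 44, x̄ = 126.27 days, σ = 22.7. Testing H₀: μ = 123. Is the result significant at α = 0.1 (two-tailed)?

z = (126.27 - 123)/(22.7/√44) = 0.956. Since |z| ≤ 1.645, not significant at α = 0.1.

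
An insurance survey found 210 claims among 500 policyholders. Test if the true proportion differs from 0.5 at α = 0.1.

p̂ = 0.42, p₀ = 0.5. z = (p̂ - p₀)/√(p₀(1-p₀)/n) = -3.578. Critical: ±1.645. Reject H₀.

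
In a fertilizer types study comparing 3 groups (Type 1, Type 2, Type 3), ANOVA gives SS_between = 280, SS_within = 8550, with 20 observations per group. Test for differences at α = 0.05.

df_between = 2, df_within = 57. F = MS_between/MS_within = 140.0/150.0 = 0.933. F_crit ≈ 3.159. Fail to reject H₀.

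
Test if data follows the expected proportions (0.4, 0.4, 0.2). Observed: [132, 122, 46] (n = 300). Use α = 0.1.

Expected: [120.0, 120.0, 60.0]. χ² = 4.5. df = 2, critical = 4.605. Fail to reject H₀.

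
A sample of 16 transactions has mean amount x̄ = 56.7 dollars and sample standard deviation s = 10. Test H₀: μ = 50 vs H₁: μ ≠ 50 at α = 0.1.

t = (x̄ - μ₀)/(s/√n) = (56.7 - 50)/(10/√16) = 2.68. df = 15, critical t = ±1.753. Reject H₀.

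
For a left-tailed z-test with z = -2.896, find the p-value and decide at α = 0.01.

p = P(Z < -2.896) = Φ(-2.896) ≈ 0.0019. Since p < 0.01, reject H₀ (significant) at α = 0.01.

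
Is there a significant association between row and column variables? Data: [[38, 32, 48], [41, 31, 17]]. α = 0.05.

χ² = 11.069. df = 2, critical = 5.991. Reject H₀. Variables are dependent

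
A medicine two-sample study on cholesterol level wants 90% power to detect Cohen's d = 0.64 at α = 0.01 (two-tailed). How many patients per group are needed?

z_{α/2} = 2.576, z_β = Φ⁻¹(0.9) = 1.282. For medium effect (d = 0.64): n per group = 2(z_{α/2} + z_β)²/d² = 2(2.576 + 1.282)²/0.64² = 72.7 → 73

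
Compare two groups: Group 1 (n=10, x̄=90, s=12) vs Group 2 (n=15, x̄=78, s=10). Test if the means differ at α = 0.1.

Pooled sp = 10.83. t = 2.715, df = 23. Critical t = ±1.714. Reject H₀.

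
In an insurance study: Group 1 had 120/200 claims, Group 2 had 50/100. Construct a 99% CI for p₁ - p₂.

p̂₁ = 0.6, p̂₂ = 0.5. Difference = 0.1. CI = (-0.057, 0.257)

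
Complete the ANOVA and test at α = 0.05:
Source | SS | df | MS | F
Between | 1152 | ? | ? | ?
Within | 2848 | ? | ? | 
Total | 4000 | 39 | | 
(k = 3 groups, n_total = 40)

df_between = 2, df_within = 37. MS_between = 576.0, MS_within = 76.97. F = 7.483, F_crit ≈ 3.252. Reject H₀.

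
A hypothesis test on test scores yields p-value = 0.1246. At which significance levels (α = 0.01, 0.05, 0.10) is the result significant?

p = 0.1246. Not significant at any of the given levels.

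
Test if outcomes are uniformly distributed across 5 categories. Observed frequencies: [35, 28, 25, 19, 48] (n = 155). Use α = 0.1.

Expected = 31 each. χ² = Σ(O-E)²/E = 15.935. df = 4, critical value = 7.779. Reject H₀.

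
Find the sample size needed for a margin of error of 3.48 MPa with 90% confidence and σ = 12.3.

n = (z*σ/E)² = (1.645×12.3/3.48)² = 33.8 → n = 34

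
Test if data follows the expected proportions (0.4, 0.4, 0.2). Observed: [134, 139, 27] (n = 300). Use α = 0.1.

Expected: [120.0, 120.0, 60.0]. χ² = 22.792. df = 2, critical = 4.605. Reject H₀.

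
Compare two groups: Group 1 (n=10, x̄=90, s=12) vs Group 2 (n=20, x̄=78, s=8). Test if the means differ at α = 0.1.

Pooled sp = 9.47. t = 3.271, df = 28. Critical t = ±1.701. Reject H₀.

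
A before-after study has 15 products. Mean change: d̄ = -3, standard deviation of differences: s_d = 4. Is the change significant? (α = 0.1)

t = d̄/(s_d/√n) = -3/(4/√15) = -2.905. df = 14, critical t = ±1.761. Reject H₀.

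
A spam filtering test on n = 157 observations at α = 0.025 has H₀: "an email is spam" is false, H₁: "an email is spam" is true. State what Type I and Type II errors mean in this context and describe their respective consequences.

Type I (false positive): concluding that an email is spam when it is not — a legitimate email is sent to the spam folder and the user misses it. Type II (false negative): failing to conclude that an email is spam when it is — a spam email lands in the inbox. Which is costlier depends on domain priorities and is a judgement call rather than a statistical fact.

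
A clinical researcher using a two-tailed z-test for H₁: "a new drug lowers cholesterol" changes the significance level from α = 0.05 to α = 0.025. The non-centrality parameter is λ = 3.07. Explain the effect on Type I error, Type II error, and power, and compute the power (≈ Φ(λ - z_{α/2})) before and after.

Decreasing α from 0.05 to 0.025:
• Type I error rate decreases (α is the Type I rate by definition).
• Critical value moves from z_{α/2} = 1.96 to 2.241, so power = Φ(λ - z_{α/2}) goes from Φ(3.07 - 1.96) = 0.867 to Φ(3.07 - 2.241) = 0.796.
• Type II error rate β = 1 - power therefore increases (0.133 → 0.204).
Appropriate when false positives are costly — here, approving an ineffective drug — patients take a useless medication and may skip effective alternatives.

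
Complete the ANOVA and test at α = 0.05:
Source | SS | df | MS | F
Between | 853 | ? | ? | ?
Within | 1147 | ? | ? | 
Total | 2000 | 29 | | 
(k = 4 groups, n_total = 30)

df_between = 3, df_within = 26. MS_between = 284.33, MS_within = 44.12. F = 6.445, F_crit ≈ 2.975. Reject H₀.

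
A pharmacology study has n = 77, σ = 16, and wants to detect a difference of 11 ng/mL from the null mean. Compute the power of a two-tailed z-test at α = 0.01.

SE = σ/√n = 16/√77 = 1.823. Non-centrality λ = d/SE = 11/1.823 = 6.033. Power ≈ Φ(λ - z_{α/2}) = Φ(6.033 - 2.576) = Φ(3.457) = 1.0.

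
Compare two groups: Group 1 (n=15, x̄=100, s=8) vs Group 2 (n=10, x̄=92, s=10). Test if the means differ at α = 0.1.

Pooled sp = 8.84. t = 2.218, df = 23. Critical t = ±1.714. Reject H₀.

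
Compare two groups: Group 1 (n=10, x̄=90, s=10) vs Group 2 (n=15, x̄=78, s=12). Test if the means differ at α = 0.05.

Pooled sp = 11.26. t = 2.611, df = 23. Critical t = ±2.069. Reject H₀.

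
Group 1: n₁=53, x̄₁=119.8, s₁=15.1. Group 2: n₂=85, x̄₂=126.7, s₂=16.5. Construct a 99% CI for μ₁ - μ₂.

Difference = -6.9. SE = √(15.1²/53 + 16.5²/85) = 2.74. CI = (-13.96, 0.16)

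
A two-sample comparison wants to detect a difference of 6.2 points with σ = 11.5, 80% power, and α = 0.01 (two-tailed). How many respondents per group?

n per group = 2(z_α/2 + z_β)²σ²/d² = 2×(2.576 + 0.84)²×11.5²/6.2² = 80.3 → n = 81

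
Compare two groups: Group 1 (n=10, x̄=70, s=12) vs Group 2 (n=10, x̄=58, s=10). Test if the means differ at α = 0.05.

Pooled sp = 11.05. t = 2.429, df = 18. Critical t = ±2.101. Reject H₀.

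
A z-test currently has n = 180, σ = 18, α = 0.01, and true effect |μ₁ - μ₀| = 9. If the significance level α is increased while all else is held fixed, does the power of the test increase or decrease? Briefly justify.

Power increases: a larger α lowers the critical value, so more of the H₁ sampling distribution falls in the rejection region.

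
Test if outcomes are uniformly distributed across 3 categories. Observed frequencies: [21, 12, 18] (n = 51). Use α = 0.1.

Expected = 17 each. χ² = Σ(O-E)²/E = 2.471. df = 2, critical value = 4.605. Fail to reject H₀.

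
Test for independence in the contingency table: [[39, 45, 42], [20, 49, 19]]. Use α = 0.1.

χ² = 8.481. df = 2, critical = 4.605. Reject H₀. Variables are dependent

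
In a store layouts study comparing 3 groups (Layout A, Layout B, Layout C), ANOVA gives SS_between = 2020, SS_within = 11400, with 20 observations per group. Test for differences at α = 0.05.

df_between = 2, df_within = 57. F = MS_between/MS_within = 1010.0/200.0 = 5.05. F_crit ≈ 3.159. Reject H₀. At least one mean differs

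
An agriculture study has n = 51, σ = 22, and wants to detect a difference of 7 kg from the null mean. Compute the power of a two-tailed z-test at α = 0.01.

SE = σ/√n = 22/√51 = 3.081. Non-centrality λ = d/SE = 7/3.081 = 2.272. Power ≈ Φ(λ - z_{α/2}) = Φ(2.272 - 2.576) = Φ(-0.304) = 0.381.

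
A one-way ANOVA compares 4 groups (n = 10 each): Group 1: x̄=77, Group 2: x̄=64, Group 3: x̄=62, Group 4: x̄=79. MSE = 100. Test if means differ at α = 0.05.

Grand mean = 70.5. SS_between = 2290.0, MS_between = 763.33. F = 7.633, F_crit ≈ 2.866. Reject H₀.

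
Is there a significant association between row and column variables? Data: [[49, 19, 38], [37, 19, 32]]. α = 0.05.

χ² = 0.523. df = 2, critical = 5.991. Fail to reject H₀. No evidence of dependence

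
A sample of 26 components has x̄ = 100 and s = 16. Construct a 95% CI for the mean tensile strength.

CI = x̄ ± t*(s/√n) = 100 ± 2.06(16/√26) = (93.54, 106.46)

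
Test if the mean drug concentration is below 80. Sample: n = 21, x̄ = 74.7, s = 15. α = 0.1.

t = (74.7 - 80)/(15/√21) = -1.619, df = 20. Critical t = -1.325. Reject H₀.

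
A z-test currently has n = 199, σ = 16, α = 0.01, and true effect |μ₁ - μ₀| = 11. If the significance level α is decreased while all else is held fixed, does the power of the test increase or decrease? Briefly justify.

Power decreases: a smaller α raises the critical value, so less of the H₁ sampling distribution falls in the rejection region.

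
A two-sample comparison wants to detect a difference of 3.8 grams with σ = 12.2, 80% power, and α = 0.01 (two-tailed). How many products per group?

n per group = 2(z_α/2 + z_β)²σ²/d² = 2×(2.576 + 0.84)²×12.2²/3.8² = 240.6 → n = 241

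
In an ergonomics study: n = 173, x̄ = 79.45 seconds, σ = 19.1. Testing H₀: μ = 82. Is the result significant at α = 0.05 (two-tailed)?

z = (79.45 - 82)/(19.1/√173) = -1.756. Since |z| ≤ 1.96, not significant at α = 0.05.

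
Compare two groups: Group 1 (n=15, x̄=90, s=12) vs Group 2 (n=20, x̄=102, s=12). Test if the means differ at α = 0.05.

Pooled sp = 12.0. t = -2.928, df = 33. Critical t = ±2.035. Reject H₀.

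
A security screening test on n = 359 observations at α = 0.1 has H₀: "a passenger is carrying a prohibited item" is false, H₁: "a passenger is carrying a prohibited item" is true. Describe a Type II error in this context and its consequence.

Type II error: failing to reject H₀ when it is false — concluding that a passenger is carrying a prohibited item is not supported when in fact it is. Consequence: letting a prohibited item through — security breach.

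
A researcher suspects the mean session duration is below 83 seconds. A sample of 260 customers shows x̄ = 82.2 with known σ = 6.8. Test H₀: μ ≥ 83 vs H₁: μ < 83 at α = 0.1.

z = -1.897. Critical value: -1.28. Reject H₀.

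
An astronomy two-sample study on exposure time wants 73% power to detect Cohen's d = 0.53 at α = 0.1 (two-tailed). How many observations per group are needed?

z_{α/2} = 1.645, z_β = Φ⁻¹(0.73) = 0.613. For medium effect (d = 0.53): n per group = 2(z_{α/2} + z_β)²/d² = 2(1.645 + 0.613)²/0.53² = 36.3 → 37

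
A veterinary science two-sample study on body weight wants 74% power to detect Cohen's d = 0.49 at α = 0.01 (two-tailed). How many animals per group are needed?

z_{α/2} = 2.576, z_β = Φ⁻¹(0.74) = 0.643. For small effect (d = 0.49): n per group = 2(z_{α/2} + z_β)²/d² = 2(2.576 + 0.643)²/0.49² = 86.3 → 87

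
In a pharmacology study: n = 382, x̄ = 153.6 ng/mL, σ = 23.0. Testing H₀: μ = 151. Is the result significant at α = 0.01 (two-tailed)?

z = (153.6 - 151)/(23.0/√382) = 2.209. Since |z| ≤ 2.576, not significant at α = 0.01.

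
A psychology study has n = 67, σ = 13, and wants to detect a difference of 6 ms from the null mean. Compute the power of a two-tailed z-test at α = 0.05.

SE = σ/√n = 13/√67 = 1.588. Non-centrality λ = d/SE = 6/1.588 = 3.778. Power ≈ Φ(λ - z_{α/2}) = Φ(3.778 - 1.96) = Φ(1.818) = 0.965.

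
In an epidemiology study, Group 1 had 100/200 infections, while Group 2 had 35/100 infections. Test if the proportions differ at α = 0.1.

p̂₁ = 0.5, p̂₂ = 0.35, pooled p̂ = 0.45. z = 2.462. Critical: ±1.645. Reject H₀.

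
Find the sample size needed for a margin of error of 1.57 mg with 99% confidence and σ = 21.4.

n = (z*σ/E)² = (2.576×21.4/1.57)² = 1232.9 → n = 1233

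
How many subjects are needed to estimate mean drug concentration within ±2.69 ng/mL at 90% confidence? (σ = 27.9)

n = (z*σ/E)² = (1.645×27.9/2.69)² = 291.1 → n = 292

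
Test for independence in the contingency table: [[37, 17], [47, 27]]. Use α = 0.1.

χ² = 0.347. df = 1, critical = 2.706. Fail to reject H₀. No evidence of dependence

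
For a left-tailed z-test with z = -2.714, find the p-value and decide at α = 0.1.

p = P(Z < -2.714) = Φ(-2.714) ≈ 0.0033. Since p < 0.1, reject H₀ (significant) at α = 0.1.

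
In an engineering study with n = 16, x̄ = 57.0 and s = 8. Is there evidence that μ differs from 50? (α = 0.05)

t = (x̄ - μ₀)/(s/√n) = (57.0 - 50)/(8/√16) = 3.5. df = 15, critical t = ±2.131. Reject H₀.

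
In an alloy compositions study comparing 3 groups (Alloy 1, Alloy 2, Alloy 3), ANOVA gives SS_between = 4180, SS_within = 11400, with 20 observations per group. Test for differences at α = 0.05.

df_between = 2, df_within = 57. F = MS_between/MS_within = 2090.0/200.0 = 10.45. F_crit ≈ 3.159. Reject H₀. At least one mean differs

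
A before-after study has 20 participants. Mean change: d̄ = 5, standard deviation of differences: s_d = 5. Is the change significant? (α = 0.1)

t = d̄/(s_d/√n) = 5/(5/√20) = 4.472. df = 19, critical t = ±1.729. Reject H₀.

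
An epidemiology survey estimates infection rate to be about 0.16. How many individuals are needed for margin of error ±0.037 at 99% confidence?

n = z²p(1-p)/E² = 2.576²×0.16×0.84/0.037² = 651.5 → n = 652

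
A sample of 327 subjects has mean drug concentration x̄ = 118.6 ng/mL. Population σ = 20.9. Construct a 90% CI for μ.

CI = x̄ ± z*(σ/√n) = 118.6 ± 1.645(20.9/√327) = 118.6 ± 1.9 = (116.7, 120.5)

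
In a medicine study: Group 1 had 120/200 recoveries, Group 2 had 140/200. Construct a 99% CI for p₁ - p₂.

p̂₁ = 0.6, p̂₂ = 0.7. Difference = -0.1. CI = (-0.222, 0.022)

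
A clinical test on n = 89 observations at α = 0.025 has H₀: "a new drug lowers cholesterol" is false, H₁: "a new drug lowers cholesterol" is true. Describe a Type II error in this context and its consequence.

Type II error: failing to reject H₀ when it is false — concluding that a new drug lowers cholesterol is not supported when in fact it is. Consequence: shelving an effective drug — patients miss out on a treatment that would have helped.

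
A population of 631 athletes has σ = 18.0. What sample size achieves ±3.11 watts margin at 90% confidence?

Without FPC: n₀ = (1.645×18.0/3.11)² = 90.648. With FPC: n = n₀N/(n₀+N-1) = 79.4 → n = 80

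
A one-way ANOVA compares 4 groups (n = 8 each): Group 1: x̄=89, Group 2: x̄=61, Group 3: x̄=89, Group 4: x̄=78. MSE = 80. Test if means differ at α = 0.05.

Grand mean = 79.25. SS_between = 4198.0, MS_between = 1399.33. F = 17.492, F_crit ≈ 2.947. Reject H₀.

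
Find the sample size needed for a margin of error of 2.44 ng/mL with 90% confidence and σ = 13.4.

n = (z*σ/E)² = (1.645×13.4/2.44)² = 81.6 → n = 82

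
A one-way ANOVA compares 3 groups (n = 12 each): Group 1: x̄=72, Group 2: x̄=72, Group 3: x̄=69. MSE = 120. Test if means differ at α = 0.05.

Grand mean = 71.0. SS_between = 72.0, MS_between = 36.0. F = 0.3, F_crit ≈ 3.285. Fail to reject H₀.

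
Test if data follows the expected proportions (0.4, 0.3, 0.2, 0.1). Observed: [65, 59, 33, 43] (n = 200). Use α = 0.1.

Expected: [80.0, 60.0, 40.0, 20.0]. χ² = 30.504. df = 3, critical = 6.251. Reject H₀.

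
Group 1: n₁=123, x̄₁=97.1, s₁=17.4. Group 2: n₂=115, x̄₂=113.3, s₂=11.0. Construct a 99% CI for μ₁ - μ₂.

Difference = -16.2. SE = √(17.4²/123 + 11.0²/115) = 1.874. CI = (-21.03, -11.37)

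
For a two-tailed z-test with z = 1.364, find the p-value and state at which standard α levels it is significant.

p = 2·P(Z > |1.364|) = 2·(1 - Φ(1.364)) ≈ 0.1726. Not significant at any standard level.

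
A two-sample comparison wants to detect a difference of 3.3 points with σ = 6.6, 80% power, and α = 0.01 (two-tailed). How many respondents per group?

n per group = 2(z_α/2 + z_β)²σ²/d² = 2×(2.576 + 0.84)²×6.6²/3.3² = 93.4 → n = 94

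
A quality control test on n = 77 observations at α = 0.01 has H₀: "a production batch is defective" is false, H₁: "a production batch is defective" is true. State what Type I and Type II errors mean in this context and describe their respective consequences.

Type I (false positive): concluding that a production batch is defective when it is not — scrapping a good batch — wasted material and cost for no reason. Type II (false negative): failing to conclude that a production batch is defective when it is — shipping a defective batch — faulty products reach customers. Which is costlier depends on domain priorities and is a judgement call rather than a statistical fact.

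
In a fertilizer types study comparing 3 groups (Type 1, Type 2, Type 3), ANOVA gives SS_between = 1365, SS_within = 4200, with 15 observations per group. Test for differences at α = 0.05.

df_between = 2, df_within = 42. F = MS_between/MS_within = 682.5/100.0 = 6.825. F_crit ≈ 3.22. Reject H₀. At least one mean differs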